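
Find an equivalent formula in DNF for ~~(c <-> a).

(~c & ~a) | (a & c)

~~(c <-> a)
= ~~((c -> a) & (a -> c))   [eliminate <->]
= ~~((~c | a) & (a -> c))   [eliminate ->]
= ~~((~c | a) & (~a | c))   [eliminate ->]
= (~c | a) & (~a | c)   [double negation]
= (~c & ~a) | (~c & c) | (a & ~a) | (a & c)   [distribute & over |]
= (~c & ~a) | (a & c)   [simplify]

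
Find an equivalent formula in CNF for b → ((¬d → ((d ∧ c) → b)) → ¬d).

b → ((¬d → ((d ∧ c) → b)) → ¬d)
= ¬b ∨ ((¬d → ((d ∧ c) → b)) → ¬d)   [eliminate →]
= ¬b ∨ ¬(¬d → ((d ∧ c) → b)) ∨ ¬d   [eliminate →]
= ¬b ∨ ¬(¬¬d ∨ ((d ∧ c) → b)) ∨ ¬d   [eliminate →]
= ¬b ∨ ¬(¬¬d ∨ ¬(d ∧ c) ∨ b) ∨ ¬d   [eliminate →]
= ¬b ∨ (¬¬¬d ∧ ¬¬(d ∧ c) ∧ ¬b) ∨ ¬d   [De Morgan]
= ¬b ∨ (¬d ∧ ¬¬(d ∧ c) ∧ ¬b) ∨ ¬d   [double negation]
= ¬b ∨ (¬d ∧ d ∧ c ∧ ¬b) ∨ ¬d   [double negation]
= (¬b ∨ ¬d ∨ ¬d) ∧ (¬b ∨ d ∨ ¬d) ∧ (¬b ∨ c ∨ ¬d) ∧ (¬b ∨ ¬b ∨ ¬d)   [distribute ∨ over ∧]
= ¬b ∨ ¬d   [simplify]

¬b ∨ ¬d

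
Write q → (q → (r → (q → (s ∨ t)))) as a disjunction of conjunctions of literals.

¬q ∨ ¬r ∨ s ∨ t

q → (q → (r → (q → (s ∨ t))))
⇔ ¬q ∨ (q → (r → (q → (s ∨ t))))   — eliminate →
⇔ ¬q ∨ ¬q ∨ (r → (q → (s ∨ t)))   — eliminate →
⇔ ¬q ∨ ¬q ∨ ¬r ∨ (q → (s ∨ t))   — eliminate →
⇔ ¬q ∨ ¬q ∨ ¬r ∨ ¬q ∨ s ∨ t   — eliminate →
⇔ ¬q ∨ ¬r ∨ s ∨ t   — simplify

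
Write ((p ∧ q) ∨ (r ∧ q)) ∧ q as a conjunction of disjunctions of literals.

((p ∧ q) ∨ (r ∧ q)) ∧ q
⇔ (p ∨ r) ∧ (p ∨ q) ∧ (q ∨ r) ∧ (q ∨ q) ∧ q   — distribute ∨ over ∧
⇔ (p ∨ r) ∧ q   — simplify

(p ∨ r) ∧ q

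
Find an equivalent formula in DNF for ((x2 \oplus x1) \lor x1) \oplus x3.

((x2 \oplus x1) \lor x1) \oplus x3
≡ (((x2 \oplus x1) \lor x1) \land \lnot x3) \lor (\lnot ((x2 \oplus x1) \lor x1) \land x3)   [expand \oplus]
≡ (((x2 \land \lnot x1) \lor (\lnot x2 \land x1) \lor x1) \land \lnot x3) \lor (\lnot ((x2 \oplus x1) \lor x1) \land x3)   [expand \oplus]
≡ (((x2 \land \lnot x1) \lor (\lnot x2 \land x1) \lor x1) \land \lnot x3) \lor (\lnot ((x2 \land \lnot x1) \lor (\lnot x2 \land x1) \lor x1) \land x3)   [expand \oplus]
≡ (((x2 \land \lnot x1) \lor (\lnot x2 \land x1) \lor x1) \land \lnot x3) \lor (\lnot (x2 \land \lnot x1) \land \lnot (\lnot x2 \land x1) \land \lnot x1 \land x3)   [De Morgan]
≡ (((x2 \land \lnot x1) \lor (\lnot x2 \land x1) \lor x1) \land \lnot x3) \lor ((\lnot x2 \lor \lnot \lnot x1) \land \lnot (\lnot x2 \land x1) \land \lnot x1 \land x3)   [De Morgan]
≡ (((x2 \land \lnot x1) \lor (\lnot x2 \land x1) \lor x1) \land \lnot x3) \lor ((\lnot x2 \lor x1) \land \lnot (\lnot x2 \land x1) \land \lnot x1 \land x3)   [double negation]
≡ (((x2 \land \lnot x1) \lor (\lnot x2 \land x1) \lor x1) \land \lnot x3) \lor ((\lnot x2 \lor x1) \land (\lnot \lnot x2 \lor \lnot x1) \land \lnot x1 \land x3)   [De Morgan]
≡ (((x2 \land \lnot x1) \lor (\lnot x2 \land x1) \lor x1) \land \lnot x3) \lor ((\lnot x2 \lor x1) \land (x2 \lor \lnot x1) \land \lnot x1 \land x3)   [double negation]
≡ (x2 \land \lnot x1 \land \lnot x3) \lor (\lnot x2 \land x1 \land \lnot x3) \lor (x1 \land \lnot x3) \lor (\lnot x2 \land x2 \land \lnot x1 \land x3) \lor (\lnot x2 \land \lnot x1 \land \lnot x1 \land x3) \lor (x1 \land x2 \land \lnot x1 \land x3) \lor (x1 \land \lnot x1 \land \lnot x1 \land x3)   [distribute \land over \lor]
≡ (x2 \land \lnot x1 \land \lnot x3) \lor (x1 \land \lnot x3) \lor (\lnot x2 \land \lnot x1 \land x3)   [simplify]

(x2 \land \lnot x1 \land \lnot x3) \lor (x1 \land \lnot x3) \lor (\lnot x2 \land \lnot x1 \land x3)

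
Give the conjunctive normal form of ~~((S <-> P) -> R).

~~((S <-> P) -> R)
≡ ~~(~(S <-> P) | R)   [eliminate ->]
≡ ~~(~((S -> P) & (P -> S)) | R)   [eliminate <->]
≡ ~~(~((~S | P) & (P -> S)) | R)   [eliminate ->]
≡ ~~(~((~S | P) & (~P | S)) | R)   [eliminate ->]
≡ ~((~S | P) & (~P | S)) | R   [double negation]
≡ ~(~S | P) | ~(~P | S) | R   [De Morgan]
≡ (~~S & ~P) | ~(~P | S) | R   [De Morgan]
≡ (S & ~P) | ~(~P | S) | R   [double negation]
≡ (S & ~P) | (~~P & ~S) | R   [De Morgan]
≡ (S & ~P) | (P & ~S) | R   [double negation]
≡ (S | P | R) & (S | ~S | R) & (~P | P | R) & (~P | ~S | R)   [distribute | over &]
≡ (S | P | R) & (~P | ~S | R)   [simplify]

(S | P | R) & (~P | ~S | R)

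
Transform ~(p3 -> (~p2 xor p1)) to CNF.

p3 & (p2 | p1) & (~p1 | ~p2)

~(p3 -> (~p2 xor p1))
⇔ ~(~p3 | (~p2 xor p1))   (eliminate ->)
⇔ ~(~p3 | ((~p2 | p1) & ~(~p2 & p1)))   (expand xor)
⇔ ~~p3 & ~((~p2 | p1) & ~(~p2 & p1))   (De Morgan)
⇔ p3 & ~((~p2 | p1) & ~(~p2 & p1))   (double negation)
⇔ p3 & (~(~p2 | p1) | ~~(~p2 & p1))   (De Morgan)
⇔ p3 & ((~~p2 & ~p1) | ~~(~p2 & p1))   (De Morgan)
⇔ p3 & ((p2 & ~p1) | ~~(~p2 & p1))   (double negation)
⇔ p3 & ((p2 & ~p1) | (~p2 & p1))   (double negation)
⇔ p3 & (p2 | ~p2) & (p2 | p1) & (~p1 | ~p2) & (~p1 | p1)   (distribute | over &)
⇔ p3 & (p2 | p1) & (~p1 | ~p2)   (simplify)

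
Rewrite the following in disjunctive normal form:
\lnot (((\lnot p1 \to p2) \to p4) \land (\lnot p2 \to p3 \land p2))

\lnot (((\lnot p1 \to p2) \to p4) \land (\lnot p2 \to p3 \land p2))
⇔ \lnot ((\lnot (\lnot p1 \to p2) \lor p4) \land (\lnot p2 \to p3 \land p2))   [eliminate \to]
⇔ \lnot ((\lnot (\lnot \lnot p1 \lor p2) \lor p4) \land (\lnot p2 \to p3 \land p2))   [eliminate \to]
⇔ \lnot ((\lnot (\lnot \lnot p1 \lor p2) \lor p4) \land (\lnot \lnot p2 \lor p3 \land p2))   [eliminate \to]
⇔ \lnot (\lnot (\lnot \lnot p1 \lor p2) \lor p4) \lor \lnot (\lnot \lnot p2 \lor p3 \land p2)   [De Morgan]
⇔ \lnot \lnot (\lnot \lnot p1 \lor p2) \land \lnot p4 \lor \lnot (\lnot \lnot p2 \lor p3 \land p2)   [De Morgan]
⇔ (\lnot \lnot p1 \lor p2) \land \lnot p4 \lor \lnot (\lnot \lnot p2 \lor p3 \land p2)   [double negation]
⇔ (p1 \lor p2) \land \lnot p4 \lor \lnot (\lnot \lnot p2 \lor p3 \land p2)   [double negation]
⇔ (p1 \lor p2) \land \lnot p4 \lor \lnot \lnot \lnot p2 \land \lnot (p3 \land p2)   [De Morgan]
⇔ (p1 \lor p2) \land \lnot p4 \lor \lnot p2 \land \lnot (p3 \land p2)   [double negation]
⇔ (p1 \lor p2) \land \lnot p4 \lor \lnot p2 \land (\lnot p3 \lor \lnot p2)   [De Morgan]
⇔ p1 \land \lnot p4 \lor p2 \land \lnot p4 \lor \lnot p2 \land \lnot p3 \lor \lnot p2 \land \lnot p2   [distribute \land over \lor]
⇔ p1 \land \lnot p4 \lor p2 \land \lnot p4 \lor \lnot p2   [simplify]

p1 \land \lnot p4 \lor p2 \land \lnot p4 \lor \lnot p2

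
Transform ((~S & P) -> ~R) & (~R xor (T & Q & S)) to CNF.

(~R | T) & (~R | Q) & (~R | S) & (R | ~T | ~Q | ~S)

((~S & P) -> ~R) & (~R xor (T & Q & S))
≡ (~(~S & P) | ~R) & (~R xor (T & Q & S))   [eliminate ->]
≡ (~(~S & P) | ~R) & (~R | (T & Q & S)) & ~(~R & T & Q & S)   [expand xor]
≡ (~~S | ~P | ~R) & (~R | (T & Q & S)) & ~(~R & T & Q & S)   [De Morgan]
≡ (S | ~P | ~R) & (~R | (T & Q & S)) & ~(~R & T & Q & S)   [double negation]
≡ (S | ~P | ~R) & (~R | (T & Q & S)) & (~~R | ~T | ~Q | ~S)   [De Morgan]
≡ (S | ~P | ~R) & (~R | (T & Q & S)) & (R | ~T | ~Q | ~S)   [double negation]
≡ (S | ~P | ~R) & (~R | T) & (~R | Q) & (~R | S) & (R | ~T | ~Q | ~S)   [distribute | over &]
≡ (~R | T) & (~R | Q) & (~R | S) & (R | ~T | ~Q | ~S)   [simplify]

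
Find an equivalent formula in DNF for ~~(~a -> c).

~~(~a -> c)
≡ ~~(~~a | c)   — eliminate ->
≡ ~~a | c   — double negation
≡ a | c   — double negation

a | c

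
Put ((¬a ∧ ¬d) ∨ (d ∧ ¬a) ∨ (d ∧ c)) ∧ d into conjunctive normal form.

((¬a ∧ ¬d) ∨ (d ∧ ¬a) ∨ (d ∧ c)) ∧ d
≡ (¬a ∨ d ∨ d) ∧ (¬a ∨ d ∨ c) ∧ (¬a ∨ ¬a ∨ d) ∧ (¬a ∨ ¬a ∨ c) ∧ (¬d ∨ d ∨ d) ∧ (¬d ∨ d ∨ c) ∧ (¬d ∨ ¬a ∨ d) ∧ (¬d ∨ ¬a ∨ c) ∧ d   — distribute ∨ over ∧
≡ (¬a ∨ c) ∧ d   — simplify

(¬a ∨ c) ∧ d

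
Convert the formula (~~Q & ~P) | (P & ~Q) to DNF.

(Q & ~P) | (P & ~Q)

(~~Q & ~P) | (P & ~Q)
≡ (Q & ~P) | (P & ~Q)   [double negation]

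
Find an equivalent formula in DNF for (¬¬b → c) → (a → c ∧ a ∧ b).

b ∧ ¬c ∨ ¬a ∨ c ∧ a ∧ b

(¬¬b → c) → (a → c ∧ a ∧ b)
= ¬(¬¬b → c) ∨ (a → c ∧ a ∧ b)   [eliminate →]
= ¬(¬¬¬b ∨ c) ∨ (a → c ∧ a ∧ b)   [eliminate →]
= ¬(¬¬¬b ∨ c) ∨ ¬a ∨ c ∧ a ∧ b   [eliminate →]
= ¬¬¬¬b ∧ ¬c ∨ ¬a ∨ c ∧ a ∧ b   [De Morgan]
= ¬¬b ∧ ¬c ∨ ¬a ∨ c ∧ a ∧ b   [double negation]
= b ∧ ¬c ∨ ¬a ∨ c ∧ a ∧ b   [double negation]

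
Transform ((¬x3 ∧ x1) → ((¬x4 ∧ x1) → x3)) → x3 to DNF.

((¬x3 ∧ x1) → ((¬x4 ∧ x1) → x3)) → x3
≡ ¬((¬x3 ∧ x1) → ((¬x4 ∧ x1) → x3)) ∨ x3
≡ ¬(¬(¬x3 ∧ x1) ∨ ((¬x4 ∧ x1) → x3)) ∨ x3
≡ ¬(¬(¬x3 ∧ x1) ∨ ¬(¬x4 ∧ x1) ∨ x3) ∨ x3
≡ (¬¬(¬x3 ∧ x1) ∧ ¬¬(¬x4 ∧ x1) ∧ ¬x3) ∨ x3
≡ (¬x3 ∧ x1 ∧ ¬¬(¬x4 ∧ x1) ∧ ¬x3) ∨ x3
≡ (¬x3 ∧ x1 ∧ ¬x4 ∧ x1 ∧ ¬x3) ∨ x3
≡ (¬x3 ∧ x1 ∧ ¬x4) ∨ x3

(¬x3 ∧ x1 ∧ ¬x4) ∨ x3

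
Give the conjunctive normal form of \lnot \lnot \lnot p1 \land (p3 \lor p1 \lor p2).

\lnot p1 \land (p3 \lor p1 \lor p2)

\lnot \lnot \lnot p1 \land (p3 \lor p1 \lor p2)
= \lnot p1 \land (p3 \lor p1 \lor p2)   [double negation]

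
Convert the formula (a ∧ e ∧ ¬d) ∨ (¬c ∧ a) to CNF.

(a ∧ e ∧ ¬d) ∨ (¬c ∧ a)
⇔ (a ∨ ¬c) ∧ (a ∨ a) ∧ (e ∨ ¬c) ∧ (e ∨ a) ∧ (¬d ∨ ¬c) ∧ (¬d ∨ a)   [distribute ∨ over ∧]
⇔ a ∧ (e ∨ ¬c) ∧ (¬d ∨ ¬c)   [simplify]

a ∧ (e ∨ ¬c) ∧ (¬d ∨ ¬c)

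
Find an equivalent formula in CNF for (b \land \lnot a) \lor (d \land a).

(b \land \lnot a) \lor (d \land a)
⇔ (b \lor d) \land (b \lor a) \land (\lnot a \lor d) \land (\lnot a \lor a)   [distribute \lor over \land]
⇔ (b \lor d) \land (b \lor a) \land (\lnot a \lor d)   [simplify]

(b \lor d) \land (b \lor a) \land (\lnot a \lor d)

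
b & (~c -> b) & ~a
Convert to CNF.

b & ~a

b & (~c -> b) & ~a
= b & (~~c | b) & ~a   [eliminate ->]
= b & (c | b) & ~a   [double negation]
= b & ~a   [simplify]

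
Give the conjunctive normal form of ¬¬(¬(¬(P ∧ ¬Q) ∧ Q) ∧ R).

¬¬(¬(¬(P ∧ ¬Q) ∧ Q) ∧ R)
= ¬(¬(P ∧ ¬Q) ∧ Q) ∧ R   — double negation
= (¬¬(P ∧ ¬Q) ∨ ¬Q) ∧ R   — De Morgan
= ((P ∧ ¬Q) ∨ ¬Q) ∧ R   — double negation
= (P ∨ ¬Q) ∧ (¬Q ∨ ¬Q) ∧ R   — distribute ∨ over ∧
= ¬Q ∧ R   — simplify

¬Q ∧ R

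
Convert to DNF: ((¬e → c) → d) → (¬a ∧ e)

((¬e → c) → d) → (¬a ∧ e)
= ¬((¬e → c) → d) ∨ (¬a ∧ e)   — eliminate →
= ¬(¬(¬e → c) ∨ d) ∨ (¬a ∧ e)   — eliminate →
= ¬(¬(¬¬e ∨ c) ∨ d) ∨ (¬a ∧ e)   — eliminate →
= (¬¬(¬¬e ∨ c) ∧ ¬d) ∨ (¬a ∧ e)   — De Morgan
= ((¬¬e ∨ c) ∧ ¬d) ∨ (¬a ∧ e)   — double negation
= ((e ∨ c) ∧ ¬d) ∨ (¬a ∧ e)   — double negation
= (e ∧ ¬d) ∨ (c ∧ ¬d) ∨ (¬a ∧ e)   — distribute ∧ over ∨

(e ∧ ¬d) ∨ (c ∧ ¬d) ∨ (¬a ∧ e)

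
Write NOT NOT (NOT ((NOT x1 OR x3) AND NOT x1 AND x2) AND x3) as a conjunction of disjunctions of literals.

NOT NOT (NOT ((NOT x1 OR x3) AND NOT x1 AND x2) AND x3)
≡ NOT ((NOT x1 OR x3) AND NOT x1 AND x2) AND x3   [double negation]
≡ (NOT (NOT x1 OR x3) OR NOT NOT x1 OR NOT x2) AND x3   [De Morgan]
≡ ((NOT NOT x1 AND NOT x3) OR NOT NOT x1 OR NOT x2) AND x3   [De Morgan]
≡ ((x1 AND NOT x3) OR NOT NOT x1 OR NOT x2) AND x3   [double negation]
≡ ((x1 AND NOT x3) OR x1 OR NOT x2) AND x3   [double negation]
≡ (x1 OR x1 OR NOT x2) AND (NOT x3 OR x1 OR NOT x2) AND x3   [distribute OR over AND]
≡ (x1 OR NOT x2) AND x3   [simplify]

(x1 OR NOT x2) AND x3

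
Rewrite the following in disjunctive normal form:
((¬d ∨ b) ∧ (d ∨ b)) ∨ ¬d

((¬d ∨ b) ∧ (d ∨ b)) ∨ ¬d
≡ (¬d ∧ d) ∨ (¬d ∧ b) ∨ (b ∧ d) ∨ (b ∧ b) ∨ ¬d
≡ b ∨ ¬d

b ∨ ¬d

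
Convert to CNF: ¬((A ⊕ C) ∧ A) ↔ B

(¬A ∨ ¬C ∨ B) ∧ (A ∨ B) ∧ (¬B ∨ ¬A ∨ C)

¬((A ⊕ C) ∧ A) ↔ B
⇔ (¬((A ⊕ C) ∧ A) → B) ∧ (B → ¬((A ⊕ C) ∧ A))   [eliminate ↔]
⇔ (¬¬((A ⊕ C) ∧ A) ∨ B) ∧ (B → ¬((A ⊕ C) ∧ A))   [eliminate →]
⇔ (¬¬((A ∨ C) ∧ ¬(A ∧ C) ∧ A) ∨ B) ∧ (B → ¬((A ⊕ C) ∧ A))   [expand ⊕]
⇔ (¬¬((A ∨ C) ∧ ¬(A ∧ C) ∧ A) ∨ B) ∧ (¬B ∨ ¬((A ⊕ C) ∧ A))   [eliminate →]
⇔ (¬¬((A ∨ C) ∧ ¬(A ∧ C) ∧ A) ∨ B) ∧ (¬B ∨ ¬((A ∨ C) ∧ ¬(A ∧ C) ∧ A))   [expand ⊕]
⇔ (((A ∨ C) ∧ ¬(A ∧ C) ∧ A) ∨ B) ∧ (¬B ∨ ¬((A ∨ C) ∧ ¬(A ∧ C) ∧ A))   [double negation]
⇔ (((A ∨ C) ∧ (¬A ∨ ¬C) ∧ A) ∨ B) ∧ (¬B ∨ ¬((A ∨ C) ∧ ¬(A ∧ C) ∧ A))   [De Morgan]
⇔ (((A ∨ C) ∧ (¬A ∨ ¬C) ∧ A) ∨ B) ∧ (¬B ∨ ¬(A ∨ C) ∨ ¬¬(A ∧ C) ∨ ¬A)   [De Morgan]
⇔ (((A ∨ C) ∧ (¬A ∨ ¬C) ∧ A) ∨ B) ∧ (¬B ∨ (¬A ∧ ¬C) ∨ ¬¬(A ∧ C) ∨ ¬A)   [De Morgan]
⇔ (((A ∨ C) ∧ (¬A ∨ ¬C) ∧ A) ∨ B) ∧ (¬B ∨ (¬A ∧ ¬C) ∨ (A ∧ C) ∨ ¬A)   [double negation]
⇔ (A ∨ C ∨ B) ∧ (¬A ∨ ¬C ∨ B) ∧ (A ∨ B) ∧ (¬B ∨ ¬A ∨ A ∨ ¬A) ∧ (¬B ∨ ¬A ∨ C ∨ ¬A) ∧ (¬B ∨ ¬C ∨ A ∨ ¬A) ∧ (¬B ∨ ¬C ∨ C ∨ ¬A)   [distribute ∨ over ∧]
⇔ (¬A ∨ ¬C ∨ B) ∧ (A ∨ B) ∧ (¬B ∨ ¬A ∨ C)   [simplify]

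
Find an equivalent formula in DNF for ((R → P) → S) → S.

((R → P) → S) → S
= ¬((R → P) → S) ∨ S   — eliminate →
= ¬(¬(R → P) ∨ S) ∨ S   — eliminate →
= ¬(¬(¬R ∨ P) ∨ S) ∨ S   — eliminate →
= (¬¬(¬R ∨ P) ∧ ¬S) ∨ S   — De Morgan
= ((¬R ∨ P) ∧ ¬S) ∨ S   — double negation
= (¬R ∧ ¬S) ∨ (P ∧ ¬S) ∨ S   — distribute ∧ over ∨

(¬R ∧ ¬S) ∨ (P ∧ ¬S) ∨ S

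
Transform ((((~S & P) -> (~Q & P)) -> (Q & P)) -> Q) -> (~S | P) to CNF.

~S | P

((((~S & P) -> (~Q & P)) -> (Q & P)) -> Q) -> (~S | P)
⇔ ~((((~S & P) -> (~Q & P)) -> (Q & P)) -> Q) | ~S | P   — eliminate ->
⇔ ~(~(((~S & P) -> (~Q & P)) -> (Q & P)) | Q) | ~S | P   — eliminate ->
⇔ ~(~(~((~S & P) -> (~Q & P)) | (Q & P)) | Q) | ~S | P   — eliminate ->
⇔ ~(~(~(~(~S & P) | (~Q & P)) | (Q & P)) | Q) | ~S | P   — eliminate ->
⇔ (~~(~(~(~S & P) | (~Q & P)) | (Q & P)) & ~Q) | ~S | P   — De Morgan
⇔ ((~(~(~S & P) | (~Q & P)) | (Q & P)) & ~Q) | ~S | P   — double negation
⇔ (((~~(~S & P) & ~(~Q & P)) | (Q & P)) & ~Q) | ~S | P   — De Morgan
⇔ (((~S & P & ~(~Q & P)) | (Q & P)) & ~Q) | ~S | P   — double negation
⇔ (((~S & P & (~~Q | ~P)) | (Q & P)) & ~Q) | ~S | P   — De Morgan
⇔ (((~S & P & (Q | ~P)) | (Q & P)) & ~Q) | ~S | P   — double negation
⇔ (~S | Q | ~S | P) & (~S | P | ~S | P) & (P | Q | ~S | P) & (P | P | ~S | P) & (Q | ~P | Q | ~S | P) & (Q | ~P | P | ~S | P) & (~Q | ~S | P)   — distribute | over &
⇔ ~S | P   — simplify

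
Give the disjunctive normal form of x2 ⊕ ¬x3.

(x2 ∧ x3) ∨ (¬x2 ∧ ¬x3)

x2 ⊕ ¬x3
⇔ (x2 ∧ ¬¬x3) ∨ (¬x2 ∧ ¬x3)   [expand ⊕]
⇔ (x2 ∧ x3) ∨ (¬x2 ∧ ¬x3)   [double negation]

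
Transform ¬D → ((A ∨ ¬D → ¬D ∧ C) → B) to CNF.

¬D → ((A ∨ ¬D → ¬D ∧ C) → B)
≡ ¬¬D ∨ ((A ∨ ¬D → ¬D ∧ C) → B)   [eliminate →]
≡ ¬¬D ∨ ¬(A ∨ ¬D → ¬D ∧ C) ∨ B   [eliminate →]
≡ ¬¬D ∨ ¬(¬(A ∨ ¬D) ∨ ¬D ∧ C) ∨ B   [eliminate →]
≡ D ∨ ¬(¬(A ∨ ¬D) ∨ ¬D ∧ C) ∨ B   [double negation]
≡ D ∨ ¬¬(A ∨ ¬D) ∧ ¬(¬D ∧ C) ∨ B   [De Morgan]
≡ D ∨ (A ∨ ¬D) ∧ ¬(¬D ∧ C) ∨ B   [double negation]
≡ D ∨ (A ∨ ¬D) ∧ (¬¬D ∨ ¬C) ∨ B   [De Morgan]
≡ D ∨ (A ∨ ¬D) ∧ (D ∨ ¬C) ∨ B   [double negation]
≡ (D ∨ A ∨ ¬D ∨ B) ∧ (D ∨ D ∨ ¬C ∨ B)   [distribute ∨ over ∧]
≡ D ∨ ¬C ∨ B   [simplify]

D ∨ ¬C ∨ B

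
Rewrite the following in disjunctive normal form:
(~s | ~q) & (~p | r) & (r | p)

(~s | ~q) & (~p | r) & (r | p)
= (~s & ~p & r) | (~s & ~p & p) | (~s & r & r) | (~s & r & p) | (~q & ~p & r) | (~q & ~p & p) | (~q & r & r) | (~q & r & p)   (distribute & over |)
= (~s & r) | (~q & r)   (simplify)

(~s & r) | (~q & r)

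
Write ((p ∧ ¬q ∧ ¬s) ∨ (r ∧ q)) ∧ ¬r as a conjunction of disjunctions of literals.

((p ∧ ¬q ∧ ¬s) ∨ (r ∧ q)) ∧ ¬r
⇔ (p ∨ r) ∧ (p ∨ q) ∧ (¬q ∨ r) ∧ (¬q ∨ q) ∧ (¬s ∨ r) ∧ (¬s ∨ q) ∧ ¬r   [distribute ∨ over ∧]
⇔ (p ∨ r) ∧ (p ∨ q) ∧ (¬q ∨ r) ∧ (¬s ∨ r) ∧ (¬s ∨ q) ∧ ¬r   [simplify]

(p ∨ r) ∧ (p ∨ q) ∧ (¬q ∨ r) ∧ (¬s ∨ r) ∧ (¬s ∨ q) ∧ ¬r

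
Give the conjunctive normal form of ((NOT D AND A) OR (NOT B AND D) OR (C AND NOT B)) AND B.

((NOT D AND A) OR (NOT B AND D) OR (C AND NOT B)) AND B
= (NOT D OR NOT B OR C) AND (NOT D OR NOT B OR NOT B) AND (NOT D OR D OR C) AND (NOT D OR D OR NOT B) AND (A OR NOT B OR C) AND (A OR NOT B OR NOT B) AND (A OR D OR C) AND (A OR D OR NOT B) AND B   [distribute OR over AND]
= (NOT D OR NOT B) AND (A OR NOT B) AND (A OR D OR C) AND B   [simplify]

(NOT D OR NOT B) AND (A OR NOT B) AND (A OR D OR C) AND B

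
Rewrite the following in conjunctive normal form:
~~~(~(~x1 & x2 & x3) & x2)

~~~(~(~x1 & x2 & x3) & x2)
≡ ~(~(~x1 & x2 & x3) & x2)   — double negation
≡ ~~(~x1 & x2 & x3) | ~x2   — De Morgan
≡ (~x1 & x2 & x3) | ~x2   — double negation
≡ (~x1 | ~x2) & (x2 | ~x2) & (x3 | ~x2)   — distribute | over &
≡ (~x1 | ~x2) & (x3 | ~x2)   — simplify

(~x1 | ~x2) & (x3 | ~x2)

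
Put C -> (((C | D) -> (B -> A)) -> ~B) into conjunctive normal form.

C -> (((C | D) -> (B -> A)) -> ~B)
⇔ ~C | (((C | D) -> (B -> A)) -> ~B)   [eliminate ->]
⇔ ~C | ~((C | D) -> (B -> A)) | ~B   [eliminate ->]
⇔ ~C | ~(~(C | D) | (B -> A)) | ~B   [eliminate ->]
⇔ ~C | ~(~(C | D) | ~B | A) | ~B   [eliminate ->]
⇔ ~C | (~~(C | D) & ~~B & ~A) | ~B   [De Morgan]
⇔ ~C | ((C | D) & ~~B & ~A) | ~B   [double negation]
⇔ ~C | ((C | D) & B & ~A) | ~B   [double negation]
⇔ (~C | C | D | ~B) & (~C | B | ~B) & (~C | ~A | ~B)   [distribute | over &]
⇔ ~C | ~A | ~B   [simplify]

~C | ~A | ~B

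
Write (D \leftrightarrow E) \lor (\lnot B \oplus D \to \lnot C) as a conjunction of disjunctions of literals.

(\lnot D \lor E \lor \lnot B \lor \lnot C) \land (\lnot E \lor D \lor B \lor \lnot C)

(D \leftrightarrow E) \lor (\lnot B \oplus D \to \lnot C)
= (D \to E) \land (E \to D) \lor (\lnot B \oplus D \to \lnot C)   (eliminate \leftrightarrow)
= (\lnot D \lor E) \land (E \to D) \lor (\lnot B \oplus D \to \lnot C)   (eliminate \to)
= (\lnot D \lor E) \land (\lnot E \lor D) \lor (\lnot B \oplus D \to \lnot C)   (eliminate \to)
= (\lnot D \lor E) \land (\lnot E \lor D) \lor \lnot (\lnot B \oplus D) \lor \lnot C   (eliminate \to)
= (\lnot D \lor E) \land (\lnot E \lor D) \lor \lnot ((\lnot B \lor D) \land \lnot (\lnot B \land D)) \lor \lnot C   (expand \oplus)
= (\lnot D \lor E) \land (\lnot E \lor D) \lor \lnot (\lnot B \lor D) \lor \lnot \lnot (\lnot B \land D) \lor \lnot C   (De Morgan)
= (\lnot D \lor E) \land (\lnot E \lor D) \lor \lnot \lnot B \land \lnot D \lor \lnot \lnot (\lnot B \land D) \lor \lnot C   (De Morgan)
= (\lnot D \lor E) \land (\lnot E \lor D) \lor B \land \lnot D \lor \lnot \lnot (\lnot B \land D) \lor \lnot C   (double negation)
= (\lnot D \lor E) \land (\lnot E \lor D) \lor B \land \lnot D \lor \lnot B \land D \lor \lnot C   (double negation)
= (\lnot D \lor E \lor B \lor \lnot B \lor \lnot C) \land (\lnot D \lor E \lor B \lor D \lor \lnot C) \land (\lnot D \lor E \lor \lnot D \lor \lnot B \lor \lnot C) \land (\lnot D \lor E \lor \lnot D \lor D \lor \lnot C) \land (\lnot E \lor D \lor B \lor \lnot B \lor \lnot C) \land (\lnot E \lor D \lor B \lor D \lor \lnot C) \land (\lnot E \lor D \lor \lnot D \lor \lnot B \lor \lnot C) \land (\lnot E \lor D \lor \lnot D \lor D \lor \lnot C)   (distribute \lor over \land)
= (\lnot D \lor E \lor \lnot B \lor \lnot C) \land (\lnot E \lor D \lor B \lor \lnot C)   (simplify)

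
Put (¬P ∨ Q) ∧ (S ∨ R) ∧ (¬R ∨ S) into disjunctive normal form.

(¬P ∨ Q) ∧ (S ∨ R) ∧ (¬R ∨ S)
⇔ (¬P ∧ S ∧ ¬R) ∨ (¬P ∧ S ∧ S) ∨ (¬P ∧ R ∧ ¬R) ∨ (¬P ∧ R ∧ S) ∨ (Q ∧ S ∧ ¬R) ∨ (Q ∧ S ∧ S) ∨ (Q ∧ R ∧ ¬R) ∨ (Q ∧ R ∧ S)
⇔ (¬P ∧ S) ∨ (Q ∧ S)

(¬P ∧ S) ∨ (Q ∧ S)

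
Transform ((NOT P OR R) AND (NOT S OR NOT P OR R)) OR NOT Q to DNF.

NOT P OR R OR NOT Q

((NOT P OR R) AND (NOT S OR NOT P OR R)) OR NOT Q
= (NOT P AND NOT S) OR (NOT P AND NOT P) OR (NOT P AND R) OR (R AND NOT S) OR (R AND NOT P) OR (R AND R) OR NOT Q   [distribute AND over OR]
= NOT P OR R OR NOT Q   [simplify]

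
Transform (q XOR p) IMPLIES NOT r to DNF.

(NOT q AND NOT p) OR (p AND q) OR NOT r

(q XOR p) IMPLIES NOT r
= NOT (q XOR p) OR NOT r   [eliminate IMPLIES]
= NOT ((q AND NOT p) OR (NOT q AND p)) OR NOT r   [expand XOR]
= (NOT (q AND NOT p) AND NOT (NOT q AND p)) OR NOT r   [De Morgan]
= ((NOT q OR NOT NOT p) AND NOT (NOT q AND p)) OR NOT r   [De Morgan]
= ((NOT q OR p) AND NOT (NOT q AND p)) OR NOT r   [double negation]
= ((NOT q OR p) AND (NOT NOT q OR NOT p)) OR NOT r   [De Morgan]
= ((NOT q OR p) AND (q OR NOT p)) OR NOT r   [double negation]
= (NOT q AND q) OR (NOT q AND NOT p) OR (p AND q) OR (p AND NOT p) OR NOT r   [distribute AND over OR]
= (NOT q AND NOT p) OR (p AND q) OR NOT r   [simplify]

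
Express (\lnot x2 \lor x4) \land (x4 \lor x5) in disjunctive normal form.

(\lnot x2 \land x5) \lor x4

(\lnot x2 \lor x4) \land (x4 \lor x5)
⇔ (\lnot x2 \land x4) \lor (\lnot x2 \land x5) \lor (x4 \land x4) \lor (x4 \land x5)   (distribute \land over \lor)
⇔ (\lnot x2 \land x5) \lor x4   (simplify)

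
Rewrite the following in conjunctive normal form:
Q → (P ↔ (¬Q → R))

¬Q ∨ P

Q → (P ↔ (¬Q → R))
≡ ¬Q ∨ (P ↔ (¬Q → R))
≡ ¬Q ∨ ((P → (¬Q → R)) ∧ ((¬Q → R) → P))
≡ ¬Q ∨ ((¬P ∨ (¬Q → R)) ∧ ((¬Q → R) → P))
≡ ¬Q ∨ ((¬P ∨ ¬¬Q ∨ R) ∧ ((¬Q → R) → P))
≡ ¬Q ∨ ((¬P ∨ ¬¬Q ∨ R) ∧ (¬(¬Q → R) ∨ P))
≡ ¬Q ∨ ((¬P ∨ ¬¬Q ∨ R) ∧ (¬(¬¬Q ∨ R) ∨ P))
≡ ¬Q ∨ ((¬P ∨ Q ∨ R) ∧ (¬(¬¬Q ∨ R) ∨ P))
≡ ¬Q ∨ ((¬P ∨ Q ∨ R) ∧ ((¬¬¬Q ∧ ¬R) ∨ P))
≡ ¬Q ∨ ((¬P ∨ Q ∨ R) ∧ ((¬Q ∧ ¬R) ∨ P))
≡ (¬Q ∨ ¬P ∨ Q ∨ R) ∧ (¬Q ∨ ¬Q ∨ P) ∧ (¬Q ∨ ¬R ∨ P)
≡ ¬Q ∨ P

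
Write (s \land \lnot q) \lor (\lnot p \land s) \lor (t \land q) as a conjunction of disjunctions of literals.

(s \land \lnot q) \lor (\lnot p \land s) \lor (t \land q)
= (s \lor \lnot p \lor t) \land (s \lor \lnot p \lor q) \land (s \lor s \lor t) \land (s \lor s \lor q) \land (\lnot q \lor \lnot p \lor t) \land (\lnot q \lor \lnot p \lor q) \land (\lnot q \lor s \lor t) \land (\lnot q \lor s \lor q)   [distribute \lor over \land]
= (s \lor t) \land (s \lor q) \land (\lnot q \lor \lnot p \lor t)   [simplify]

(s \lor t) \land (s \lor q) \land (\lnot q \lor \lnot p \lor t)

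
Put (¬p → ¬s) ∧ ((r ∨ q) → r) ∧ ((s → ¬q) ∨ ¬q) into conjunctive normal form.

(¬p → ¬s) ∧ ((r ∨ q) → r) ∧ ((s → ¬q) ∨ ¬q)
= (¬¬p ∨ ¬s) ∧ ((r ∨ q) → r) ∧ ((s → ¬q) ∨ ¬q)   [eliminate →]
= (¬¬p ∨ ¬s) ∧ (¬(r ∨ q) ∨ r) ∧ ((s → ¬q) ∨ ¬q)   [eliminate →]
= (¬¬p ∨ ¬s) ∧ (¬(r ∨ q) ∨ r) ∧ (¬s ∨ ¬q ∨ ¬q)   [eliminate →]
= (p ∨ ¬s) ∧ (¬(r ∨ q) ∨ r) ∧ (¬s ∨ ¬q ∨ ¬q)   [double negation]
= (p ∨ ¬s) ∧ ((¬r ∧ ¬q) ∨ r) ∧ (¬s ∨ ¬q ∨ ¬q)   [De Morgan]
= (p ∨ ¬s) ∧ (¬r ∨ r) ∧ (¬q ∨ r) ∧ (¬s ∨ ¬q ∨ ¬q)   [distribute ∨ over ∧]
= (p ∨ ¬s) ∧ (¬q ∨ r) ∧ (¬s ∨ ¬q)   [simplify]

(p ∨ ¬s) ∧ (¬q ∨ r) ∧ (¬s ∨ ¬q)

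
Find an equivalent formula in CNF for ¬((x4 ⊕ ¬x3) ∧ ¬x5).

(¬x4 ∨ ¬x3 ∨ x5) ∧ (x3 ∨ x4 ∨ x5)

¬((x4 ⊕ ¬x3) ∧ ¬x5)
≡ ¬((x4 ∨ ¬x3) ∧ ¬(x4 ∧ ¬x3) ∧ ¬x5)   [expand ⊕]
≡ ¬(x4 ∨ ¬x3) ∨ ¬¬(x4 ∧ ¬x3) ∨ ¬¬x5   [De Morgan]
≡ (¬x4 ∧ ¬¬x3) ∨ ¬¬(x4 ∧ ¬x3) ∨ ¬¬x5   [De Morgan]
≡ (¬x4 ∧ x3) ∨ ¬¬(x4 ∧ ¬x3) ∨ ¬¬x5   [double negation]
≡ (¬x4 ∧ x3) ∨ (x4 ∧ ¬x3) ∨ ¬¬x5   [double negation]
≡ (¬x4 ∧ x3) ∨ (x4 ∧ ¬x3) ∨ x5   [double negation]
≡ (¬x4 ∨ x4 ∨ x5) ∧ (¬x4 ∨ ¬x3 ∨ x5) ∧ (x3 ∨ x4 ∨ x5) ∧ (x3 ∨ ¬x3 ∨ x5)   [distribute ∨ over ∧]
≡ (¬x4 ∨ ¬x3 ∨ x5) ∧ (x3 ∨ x4 ∨ x5)   [simplify]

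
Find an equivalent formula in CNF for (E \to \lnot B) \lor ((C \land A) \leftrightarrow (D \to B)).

(\lnot E \lor \lnot B \lor C) \land (\lnot E \lor \lnot B \lor A)

(E \to \lnot B) \lor ((C \land A) \leftrightarrow (D \to B))
= \lnot E \lor \lnot B \lor ((C \land A) \leftrightarrow (D \to B))   — eliminate \to
= \lnot E \lor \lnot B \lor (((C \land A) \to (D \to B)) \land ((D \to B) \to (C \land A)))   — eliminate \leftrightarrow
= \lnot E \lor \lnot B \lor ((\lnot (C \land A) \lor (D \to B)) \land ((D \to B) \to (C \land A)))   — eliminate \to
= \lnot E \lor \lnot B \lor ((\lnot (C \land A) \lor \lnot D \lor B) \land ((D \to B) \to (C \land A)))   — eliminate \to
= \lnot E \lor \lnot B \lor ((\lnot (C \land A) \lor \lnot D \lor B) \land (\lnot (D \to B) \lor (C \land A)))   — eliminate \to
= \lnot E \lor \lnot B \lor ((\lnot (C \land A) \lor \lnot D \lor B) \land (\lnot (\lnot D \lor B) \lor (C \land A)))   — eliminate \to
= \lnot E \lor \lnot B \lor ((\lnot C \lor \lnot A \lor \lnot D \lor B) \land (\lnot (\lnot D \lor B) \lor (C \land A)))   — De Morgan
= \lnot E \lor \lnot B \lor ((\lnot C \lor \lnot A \lor \lnot D \lor B) \land ((\lnot \lnot D \land \lnot B) \lor (C \land A)))   — De Morgan
= \lnot E \lor \lnot B \lor ((\lnot C \lor \lnot A \lor \lnot D \lor B) \land ((D \land \lnot B) \lor (C \land A)))   — double negation
= (\lnot E \lor \lnot B \lor \lnot C \lor \lnot A \lor \lnot D \lor B) \land (\lnot E \lor \lnot B \lor D \lor C) \land (\lnot E \lor \lnot B \lor D \lor A) \land (\lnot E \lor \lnot B \lor \lnot B \lor C) \land (\lnot E \lor \lnot B \lor \lnot B \lor A)   — distribute \lor over \land
= (\lnot E \lor \lnot B \lor C) \land (\lnot E \lor \lnot B \lor A)   — simplify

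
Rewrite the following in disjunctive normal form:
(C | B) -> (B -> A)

(C | B) -> (B -> A)
≡ ~(C | B) | (B -> A)   [eliminate ->]
≡ ~(C | B) | ~B | A   [eliminate ->]
≡ (~C & ~B) | ~B | A   [De Morgan]
≡ ~B | A   [simplify]

~B | A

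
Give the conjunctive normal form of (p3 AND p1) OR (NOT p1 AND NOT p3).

(p3 AND p1) OR (NOT p1 AND NOT p3)
⇔ (p3 OR NOT p1) AND (p3 OR NOT p3) AND (p1 OR NOT p1) AND (p1 OR NOT p3)   [distribute OR over AND]
⇔ (p3 OR NOT p1) AND (p1 OR NOT p3)   [simplify]

(p3 OR NOT p1) AND (p1 OR NOT p3)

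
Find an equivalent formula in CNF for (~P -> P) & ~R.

(~P -> P) & ~R
≡ (~~P | P) & ~R   [eliminate ->]
≡ (P | P) & ~R   [double negation]
≡ P & ~R   [simplify]

P & ~R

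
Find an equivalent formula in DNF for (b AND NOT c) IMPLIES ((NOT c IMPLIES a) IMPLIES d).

(b AND NOT c) IMPLIES ((NOT c IMPLIES a) IMPLIES d)
≡ NOT (b AND NOT c) OR ((NOT c IMPLIES a) IMPLIES d)   (eliminate IMPLIES)
≡ NOT (b AND NOT c) OR NOT (NOT c IMPLIES a) OR d   (eliminate IMPLIES)
≡ NOT (b AND NOT c) OR NOT (NOT NOT c OR a) OR d   (eliminate IMPLIES)
≡ NOT b OR NOT NOT c OR NOT (NOT NOT c OR a) OR d   (De Morgan)
≡ NOT b OR c OR NOT (NOT NOT c OR a) OR d   (double negation)
≡ NOT b OR c OR (NOT NOT NOT c AND NOT a) OR d   (De Morgan)
≡ NOT b OR c OR (NOT c AND NOT a) OR d   (double negation)

NOT b OR c OR (NOT c AND NOT a) OR d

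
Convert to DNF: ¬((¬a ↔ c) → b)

(a ∧ ¬c ∧ ¬b) ∨ (c ∧ ¬a ∧ ¬b)

¬((¬a ↔ c) → b)
= ¬(¬(¬a ↔ c) ∨ b)   [eliminate →]
= ¬(¬((¬a → c) ∧ (c → ¬a)) ∨ b)   [eliminate ↔]
= ¬(¬((¬¬a ∨ c) ∧ (c → ¬a)) ∨ b)   [eliminate →]
= ¬(¬((¬¬a ∨ c) ∧ (¬c ∨ ¬a)) ∨ b)   [eliminate →]
= ¬¬((¬¬a ∨ c) ∧ (¬c ∨ ¬a)) ∧ ¬b   [De Morgan]
= (¬¬a ∨ c) ∧ (¬c ∨ ¬a) ∧ ¬b   [double negation]
= (a ∨ c) ∧ (¬c ∨ ¬a) ∧ ¬b   [double negation]
= (a ∧ ¬c ∧ ¬b) ∨ (a ∧ ¬a ∧ ¬b) ∨ (c ∧ ¬c ∧ ¬b) ∨ (c ∧ ¬a ∧ ¬b)   [distribute ∧ over ∨]
= (a ∧ ¬c ∧ ¬b) ∨ (c ∧ ¬a ∧ ¬b)   [simplify]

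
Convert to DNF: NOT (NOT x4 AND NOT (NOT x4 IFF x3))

NOT (NOT x4 AND NOT (NOT x4 IFF x3))
≡ NOT (NOT x4 AND NOT ((NOT x4 IMPLIES x3) AND (x3 IMPLIES NOT x4)))   [eliminate IFF]
≡ NOT (NOT x4 AND NOT ((NOT NOT x4 OR x3) AND (x3 IMPLIES NOT x4)))   [eliminate IMPLIES]
≡ NOT (NOT x4 AND NOT ((NOT NOT x4 OR x3) AND (NOT x3 OR NOT x4)))   [eliminate IMPLIES]
≡ NOT NOT x4 OR NOT NOT ((NOT NOT x4 OR x3) AND (NOT x3 OR NOT x4))   [De Morgan]
≡ x4 OR NOT NOT ((NOT NOT x4 OR x3) AND (NOT x3 OR NOT x4))   [double negation]
≡ x4 OR ((NOT NOT x4 OR x3) AND (NOT x3 OR NOT x4))   [double negation]
≡ x4 OR ((x4 OR x3) AND (NOT x3 OR NOT x4))   [double negation]
≡ x4 OR (x4 AND NOT x3) OR (x4 AND NOT x4) OR (x3 AND NOT x3) OR (x3 AND NOT x4)   [distribute AND over OR]
≡ x4 OR (x3 AND NOT x4)   [simplify]

x4 OR (x3 AND NOT x4)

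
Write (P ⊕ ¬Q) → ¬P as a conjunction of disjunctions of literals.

¬P ∨ ¬Q

(P ⊕ ¬Q) → ¬P
≡ ¬(P ⊕ ¬Q) ∨ ¬P   (eliminate →)
≡ ¬((P ∨ ¬Q) ∧ ¬(P ∧ ¬Q)) ∨ ¬P   (expand ⊕)
≡ ¬(P ∨ ¬Q) ∨ ¬¬(P ∧ ¬Q) ∨ ¬P   (De Morgan)
≡ (¬P ∧ ¬¬Q) ∨ ¬¬(P ∧ ¬Q) ∨ ¬P   (De Morgan)
≡ (¬P ∧ Q) ∨ ¬¬(P ∧ ¬Q) ∨ ¬P   (double negation)
≡ (¬P ∧ Q) ∨ (P ∧ ¬Q) ∨ ¬P   (double negation)
≡ (¬P ∨ P ∨ ¬P) ∧ (¬P ∨ ¬Q ∨ ¬P) ∧ (Q ∨ P ∨ ¬P) ∧ (Q ∨ ¬Q ∨ ¬P)   (distribute ∨ over ∧)
≡ ¬P ∨ ¬Q   (simplify)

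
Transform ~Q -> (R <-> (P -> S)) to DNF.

Q | (~R & P & ~S) | (~P & R) | (S & R)

~Q -> (R <-> (P -> S))
= ~~Q | (R <-> (P -> S))
= ~~Q | ((R -> (P -> S)) & ((P -> S) -> R))
= ~~Q | ((~R | (P -> S)) & ((P -> S) -> R))
= ~~Q | ((~R | ~P | S) & ((P -> S) -> R))
= ~~Q | ((~R | ~P | S) & (~(P -> S) | R))
= ~~Q | ((~R | ~P | S) & (~(~P | S) | R))
= Q | ((~R | ~P | S) & (~(~P | S) | R))
= Q | ((~R | ~P | S) & ((~~P & ~S) | R))
= Q | ((~R | ~P | S) & ((P & ~S) | R))
= Q | (~R & P & ~S) | (~R & R) | (~P & P & ~S) | (~P & R) | (S & P & ~S) | (S & R)
= Q | (~R & P & ~S) | (~P & R) | (S & R)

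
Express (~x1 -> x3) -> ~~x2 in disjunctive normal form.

(~x1 -> x3) -> ~~x2
⇔ ~(~x1 -> x3) | ~~x2
⇔ ~(~~x1 | x3) | ~~x2
⇔ (~~~x1 & ~x3) | ~~x2
⇔ (~x1 & ~x3) | ~~x2
⇔ (~x1 & ~x3) | x2

(~x1 & ~x3) | x2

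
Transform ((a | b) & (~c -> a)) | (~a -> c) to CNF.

((a | b) & (~c -> a)) | (~a -> c)
⇔ ((a | b) & (~~c | a)) | (~a -> c)
⇔ ((a | b) & (~~c | a)) | ~~a | c
⇔ ((a | b) & (c | a)) | ~~a | c
⇔ ((a | b) & (c | a)) | a | c
⇔ (a | b | a | c) & (c | a | a | c)
⇔ c | a

c | a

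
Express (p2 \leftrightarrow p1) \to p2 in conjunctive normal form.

p2 \lor p1

(p2 \leftrightarrow p1) \to p2
≡ \lnot (p2 \leftrightarrow p1) \lor p2   [eliminate \to]
≡ \lnot ((p2 \to p1) \land (p1 \to p2)) \lor p2   [eliminate \leftrightarrow]
≡ \lnot ((\lnot p2 \lor p1) \land (p1 \to p2)) \lor p2   [eliminate \to]
≡ \lnot ((\lnot p2 \lor p1) \land (\lnot p1 \lor p2)) \lor p2   [eliminate \to]
≡ \lnot (\lnot p2 \lor p1) \lor \lnot (\lnot p1 \lor p2) \lor p2   [De Morgan]
≡ (\lnot \lnot p2 \land \lnot p1) \lor \lnot (\lnot p1 \lor p2) \lor p2   [De Morgan]
≡ (p2 \land \lnot p1) \lor \lnot (\lnot p1 \lor p2) \lor p2   [double negation]
≡ (p2 \land \lnot p1) \lor (\lnot \lnot p1 \land \lnot p2) \lor p2   [De Morgan]
≡ (p2 \land \lnot p1) \lor (p1 \land \lnot p2) \lor p2   [double negation]
≡ (p2 \lor p1 \lor p2) \land (p2 \lor \lnot p2 \lor p2) \land (\lnot p1 \lor p1 \lor p2) \land (\lnot p1 \lor \lnot p2 \lor p2)   [distribute \lor over \land]
≡ p2 \lor p1   [simplify]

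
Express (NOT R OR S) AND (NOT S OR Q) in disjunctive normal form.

(NOT R AND NOT S) OR (NOT R AND Q) OR (S AND Q)

(NOT R OR S) AND (NOT S OR Q)
⇔ (NOT R AND NOT S) OR (NOT R AND Q) OR (S AND NOT S) OR (S AND Q)   [distribute AND over OR]
⇔ (NOT R AND NOT S) OR (NOT R AND Q) OR (S AND Q)   [simplify]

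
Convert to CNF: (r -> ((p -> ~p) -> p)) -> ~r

(r -> ((p -> ~p) -> p)) -> ~r
⇔ ~(r -> ((p -> ~p) -> p)) | ~r   — eliminate ->
⇔ ~(~r | ((p -> ~p) -> p)) | ~r   — eliminate ->
⇔ ~(~r | ~(p -> ~p) | p) | ~r   — eliminate ->
⇔ ~(~r | ~(~p | ~p) | p) | ~r   — eliminate ->
⇔ (~~r & ~~(~p | ~p) & ~p) | ~r   — De Morgan
⇔ (r & ~~(~p | ~p) & ~p) | ~r   — double negation
⇔ (r & (~p | ~p) & ~p) | ~r   — double negation
⇔ (r | ~r) & (~p | ~p | ~r) & (~p | ~r)   — distribute | over &
⇔ ~p | ~r   — simplify

~p | ~r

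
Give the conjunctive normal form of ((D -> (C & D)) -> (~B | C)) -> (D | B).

B | D

((D -> (C & D)) -> (~B | C)) -> (D | B)
⇔ ~((D -> (C & D)) -> (~B | C)) | D | B   [eliminate ->]
⇔ ~(~(D -> (C & D)) | ~B | C) | D | B   [eliminate ->]
⇔ ~(~(~D | (C & D)) | ~B | C) | D | B   [eliminate ->]
⇔ (~~(~D | (C & D)) & ~~B & ~C) | D | B   [De Morgan]
⇔ ((~D | (C & D)) & ~~B & ~C) | D | B   [double negation]
⇔ ((~D | (C & D)) & B & ~C) | D | B   [double negation]
⇔ (~D | C | D | B) & (~D | D | D | B) & (B | D | B) & (~C | D | B)   [distribute | over &]
⇔ B | D   [simplify]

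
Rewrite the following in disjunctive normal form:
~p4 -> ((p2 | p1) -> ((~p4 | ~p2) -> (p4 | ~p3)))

p4 | (~p2 & ~p1) | ~p3

~p4 -> ((p2 | p1) -> ((~p4 | ~p2) -> (p4 | ~p3)))
≡ ~~p4 | ((p2 | p1) -> ((~p4 | ~p2) -> (p4 | ~p3)))   [eliminate ->]
≡ ~~p4 | ~(p2 | p1) | ((~p4 | ~p2) -> (p4 | ~p3))   [eliminate ->]
≡ ~~p4 | ~(p2 | p1) | ~(~p4 | ~p2) | p4 | ~p3   [eliminate ->]
≡ p4 | ~(p2 | p1) | ~(~p4 | ~p2) | p4 | ~p3   [double negation]
≡ p4 | (~p2 & ~p1) | ~(~p4 | ~p2) | p4 | ~p3   [De Morgan]
≡ p4 | (~p2 & ~p1) | (~~p4 & ~~p2) | p4 | ~p3   [De Morgan]
≡ p4 | (~p2 & ~p1) | (p4 & ~~p2) | p4 | ~p3   [double negation]
≡ p4 | (~p2 & ~p1) | (p4 & p2) | p4 | ~p3   [double negation]
≡ p4 | (~p2 & ~p1) | ~p3   [simplify]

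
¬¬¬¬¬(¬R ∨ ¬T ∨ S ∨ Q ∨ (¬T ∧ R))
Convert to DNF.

¬¬¬¬¬(¬R ∨ ¬T ∨ S ∨ Q ∨ (¬T ∧ R))
≡ ¬¬¬(¬R ∨ ¬T ∨ S ∨ Q ∨ (¬T ∧ R))
≡ ¬(¬R ∨ ¬T ∨ S ∨ Q ∨ (¬T ∧ R))
≡ ¬¬R ∧ ¬¬T ∧ ¬S ∧ ¬Q ∧ ¬(¬T ∧ R)
≡ R ∧ ¬¬T ∧ ¬S ∧ ¬Q ∧ ¬(¬T ∧ R)
≡ R ∧ T ∧ ¬S ∧ ¬Q ∧ ¬(¬T ∧ R)
≡ R ∧ T ∧ ¬S ∧ ¬Q ∧ (¬¬T ∨ ¬R)
≡ R ∧ T ∧ ¬S ∧ ¬Q ∧ (T ∨ ¬R)
≡ (R ∧ T ∧ ¬S ∧ ¬Q ∧ T) ∨ (R ∧ T ∧ ¬S ∧ ¬Q ∧ ¬R)
≡ R ∧ T ∧ ¬S ∧ ¬Q

R ∧ T ∧ ¬S ∧ ¬Q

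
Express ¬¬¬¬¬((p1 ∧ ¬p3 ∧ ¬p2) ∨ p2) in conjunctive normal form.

¬¬¬¬¬((p1 ∧ ¬p3 ∧ ¬p2) ∨ p2)
⇔ ¬¬¬((p1 ∧ ¬p3 ∧ ¬p2) ∨ p2)   — double negation
⇔ ¬((p1 ∧ ¬p3 ∧ ¬p2) ∨ p2)   — double negation
⇔ ¬(p1 ∧ ¬p3 ∧ ¬p2) ∧ ¬p2   — De Morgan
⇔ (¬p1 ∨ ¬¬p3 ∨ ¬¬p2) ∧ ¬p2   — De Morgan
⇔ (¬p1 ∨ p3 ∨ ¬¬p2) ∧ ¬p2   — double negation
⇔ (¬p1 ∨ p3 ∨ p2) ∧ ¬p2   — double negation

(¬p1 ∨ p3 ∨ p2) ∧ ¬p2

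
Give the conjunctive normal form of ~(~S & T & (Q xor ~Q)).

~(~S & T & (Q xor ~Q))
⇔ ~(~S & T & (Q | ~Q) & ~(Q & ~Q))   [expand xor]
⇔ ~~S | ~T | ~(Q | ~Q) | ~~(Q & ~Q)   [De Morgan]
⇔ S | ~T | ~(Q | ~Q) | ~~(Q & ~Q)   [double negation]
⇔ S | ~T | (~Q & ~~Q) | ~~(Q & ~Q)   [De Morgan]
⇔ S | ~T | (~Q & Q) | ~~(Q & ~Q)   [double negation]
⇔ S | ~T | (~Q & Q) | (Q & ~Q)   [double negation]
⇔ (S | ~T | ~Q | Q) & (S | ~T | ~Q | ~Q) & (S | ~T | Q | Q) & (S | ~T | Q | ~Q)   [distribute | over &]
⇔ (S | ~T | ~Q) & (S | ~T | Q)   [simplify]

(S | ~T | ~Q) & (S | ~T | Q)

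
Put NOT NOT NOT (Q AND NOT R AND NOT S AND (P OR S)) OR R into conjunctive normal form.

NOT Q OR R OR S OR NOT P

NOT NOT NOT (Q AND NOT R AND NOT S AND (P OR S)) OR R
⇔ NOT (Q AND NOT R AND NOT S AND (P OR S)) OR R   [double negation]
⇔ NOT Q OR NOT NOT R OR NOT NOT S OR NOT (P OR S) OR R   [De Morgan]
⇔ NOT Q OR R OR NOT NOT S OR NOT (P OR S) OR R   [double negation]
⇔ NOT Q OR R OR S OR NOT (P OR S) OR R   [double negation]
⇔ NOT Q OR R OR S OR (NOT P AND NOT S) OR R   [De Morgan]
⇔ (NOT Q OR R OR S OR NOT P OR R) AND (NOT Q OR R OR S OR NOT S OR R)   [distribute OR over AND]
⇔ NOT Q OR R OR S OR NOT P   [simplify]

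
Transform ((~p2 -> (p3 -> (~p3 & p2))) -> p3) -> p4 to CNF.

~p3 | p4

((~p2 -> (p3 -> (~p3 & p2))) -> p3) -> p4
≡ ~((~p2 -> (p3 -> (~p3 & p2))) -> p3) | p4   (eliminate ->)
≡ ~(~(~p2 -> (p3 -> (~p3 & p2))) | p3) | p4   (eliminate ->)
≡ ~(~(~~p2 | (p3 -> (~p3 & p2))) | p3) | p4   (eliminate ->)
≡ ~(~(~~p2 | ~p3 | (~p3 & p2)) | p3) | p4   (eliminate ->)
≡ (~~(~~p2 | ~p3 | (~p3 & p2)) & ~p3) | p4   (De Morgan)
≡ ((~~p2 | ~p3 | (~p3 & p2)) & ~p3) | p4   (double negation)
≡ ((p2 | ~p3 | (~p3 & p2)) & ~p3) | p4   (double negation)
≡ (p2 | ~p3 | ~p3 | p4) & (p2 | ~p3 | p2 | p4) & (~p3 | p4)   (distribute | over &)
≡ ~p3 | p4   (simplify)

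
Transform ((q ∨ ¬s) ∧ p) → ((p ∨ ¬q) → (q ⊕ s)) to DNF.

((q ∨ ¬s) ∧ p) → ((p ∨ ¬q) → (q ⊕ s))
⇔ ¬((q ∨ ¬s) ∧ p) ∨ ((p ∨ ¬q) → (q ⊕ s))   — eliminate →
⇔ ¬((q ∨ ¬s) ∧ p) ∨ ¬(p ∨ ¬q) ∨ (q ⊕ s)   — eliminate →
⇔ ¬((q ∨ ¬s) ∧ p) ∨ ¬(p ∨ ¬q) ∨ (q ∧ ¬s) ∨ (¬q ∧ s)   — expand ⊕
⇔ ¬(q ∨ ¬s) ∨ ¬p ∨ ¬(p ∨ ¬q) ∨ (q ∧ ¬s) ∨ (¬q ∧ s)   — De Morgan
⇔ (¬q ∧ ¬¬s) ∨ ¬p ∨ ¬(p ∨ ¬q) ∨ (q ∧ ¬s) ∨ (¬q ∧ s)   — De Morgan
⇔ (¬q ∧ s) ∨ ¬p ∨ ¬(p ∨ ¬q) ∨ (q ∧ ¬s) ∨ (¬q ∧ s)   — double negation
⇔ (¬q ∧ s) ∨ ¬p ∨ (¬p ∧ ¬¬q) ∨ (q ∧ ¬s) ∨ (¬q ∧ s)   — De Morgan
⇔ (¬q ∧ s) ∨ ¬p ∨ (¬p ∧ q) ∨ (q ∧ ¬s) ∨ (¬q ∧ s)   — double negation
⇔ (¬q ∧ s) ∨ ¬p ∨ (q ∧ ¬s)   — simplify

(¬q ∧ s) ∨ ¬p ∨ (q ∧ ¬s)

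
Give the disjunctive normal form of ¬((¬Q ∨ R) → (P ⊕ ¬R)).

(¬Q ∧ ¬R ∧ P) ∨ (R ∧ ¬P)

¬((¬Q ∨ R) → (P ⊕ ¬R))
≡ ¬(¬(¬Q ∨ R) ∨ (P ⊕ ¬R))   [eliminate →]
≡ ¬(¬(¬Q ∨ R) ∨ (P ∧ ¬¬R) ∨ (¬P ∧ ¬R))   [expand ⊕]
≡ ¬¬(¬Q ∨ R) ∧ ¬(P ∧ ¬¬R) ∧ ¬(¬P ∧ ¬R)   [De Morgan]
≡ (¬Q ∨ R) ∧ ¬(P ∧ ¬¬R) ∧ ¬(¬P ∧ ¬R)   [double negation]
≡ (¬Q ∨ R) ∧ (¬P ∨ ¬¬¬R) ∧ ¬(¬P ∧ ¬R)   [De Morgan]
≡ (¬Q ∨ R) ∧ (¬P ∨ ¬R) ∧ ¬(¬P ∧ ¬R)   [double negation]
≡ (¬Q ∨ R) ∧ (¬P ∨ ¬R) ∧ (¬¬P ∨ ¬¬R)   [De Morgan]
≡ (¬Q ∨ R) ∧ (¬P ∨ ¬R) ∧ (P ∨ ¬¬R)   [double negation]
≡ (¬Q ∨ R) ∧ (¬P ∨ ¬R) ∧ (P ∨ R)   [double negation]
≡ (¬Q ∧ ¬P ∧ P) ∨ (¬Q ∧ ¬P ∧ R) ∨ (¬Q ∧ ¬R ∧ P) ∨ (¬Q ∧ ¬R ∧ R) ∨ (R ∧ ¬P ∧ P) ∨ (R ∧ ¬P ∧ R) ∨ (R ∧ ¬R ∧ P) ∨ (R ∧ ¬R ∧ R)   [distribute ∧ over ∨]
≡ (¬Q ∧ ¬R ∧ P) ∨ (R ∧ ¬P)   [simplify]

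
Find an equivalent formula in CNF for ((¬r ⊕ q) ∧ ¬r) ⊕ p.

(r ∨ ¬q ∨ p) ∧ (¬r ∨ p) ∧ (r ∨ q ∨ ¬p)

((¬r ⊕ q) ∧ ¬r) ⊕ p
≡ (((¬r ⊕ q) ∧ ¬r) ∨ p) ∧ ¬((¬r ⊕ q) ∧ ¬r ∧ p)   (expand ⊕)
≡ (((¬r ∨ q) ∧ ¬(¬r ∧ q) ∧ ¬r) ∨ p) ∧ ¬((¬r ⊕ q) ∧ ¬r ∧ p)   (expand ⊕)
≡ (((¬r ∨ q) ∧ ¬(¬r ∧ q) ∧ ¬r) ∨ p) ∧ ¬((¬r ∨ q) ∧ ¬(¬r ∧ q) ∧ ¬r ∧ p)   (expand ⊕)
≡ (((¬r ∨ q) ∧ (¬¬r ∨ ¬q) ∧ ¬r) ∨ p) ∧ ¬((¬r ∨ q) ∧ ¬(¬r ∧ q) ∧ ¬r ∧ p)   (De Morgan)
≡ (((¬r ∨ q) ∧ (r ∨ ¬q) ∧ ¬r) ∨ p) ∧ ¬((¬r ∨ q) ∧ ¬(¬r ∧ q) ∧ ¬r ∧ p)   (double negation)
≡ (((¬r ∨ q) ∧ (r ∨ ¬q) ∧ ¬r) ∨ p) ∧ (¬(¬r ∨ q) ∨ ¬¬(¬r ∧ q) ∨ ¬¬r ∨ ¬p)   (De Morgan)
≡ (((¬r ∨ q) ∧ (r ∨ ¬q) ∧ ¬r) ∨ p) ∧ ((¬¬r ∧ ¬q) ∨ ¬¬(¬r ∧ q) ∨ ¬¬r ∨ ¬p)   (De Morgan)
≡ (((¬r ∨ q) ∧ (r ∨ ¬q) ∧ ¬r) ∨ p) ∧ ((r ∧ ¬q) ∨ ¬¬(¬r ∧ q) ∨ ¬¬r ∨ ¬p)   (double negation)
≡ (((¬r ∨ q) ∧ (r ∨ ¬q) ∧ ¬r) ∨ p) ∧ ((r ∧ ¬q) ∨ (¬r ∧ q) ∨ ¬¬r ∨ ¬p)   (double negation)
≡ (((¬r ∨ q) ∧ (r ∨ ¬q) ∧ ¬r) ∨ p) ∧ ((r ∧ ¬q) ∨ (¬r ∧ q) ∨ r ∨ ¬p)   (double negation)
≡ (¬r ∨ q ∨ p) ∧ (r ∨ ¬q ∨ p) ∧ (¬r ∨ p) ∧ (r ∨ ¬r ∨ r ∨ ¬p) ∧ (r ∨ q ∨ r ∨ ¬p) ∧ (¬q ∨ ¬r ∨ r ∨ ¬p) ∧ (¬q ∨ q ∨ r ∨ ¬p)   (distribute ∨ over ∧)
≡ (r ∨ ¬q ∨ p) ∧ (¬r ∨ p) ∧ (r ∨ q ∨ ¬p)   (simplify)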